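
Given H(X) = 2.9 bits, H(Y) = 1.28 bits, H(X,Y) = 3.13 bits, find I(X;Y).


I(X;Y) = H(X) + H(Y) - H(X,Y) = 2.9 + 1.28 - 3.13 = 1.05

1.05 bits


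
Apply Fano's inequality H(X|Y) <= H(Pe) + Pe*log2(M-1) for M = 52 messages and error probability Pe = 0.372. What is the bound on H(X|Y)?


H(Pe) = -Pe*log2(Pe) - (1-Pe)*log2(1-Pe) = -0.372*log2(0.372) - 0.628*log2(0.628) = 0.530705 + 0.421491 = 0.9522. Pe*log2(M-1) = 0.372*log2(51) = 2.110142. Bound = H(Pe) + Pe*log2(M-1) = 0.530705 + 0.421491 + 2.110142 = 3.0623

3.0623 bits


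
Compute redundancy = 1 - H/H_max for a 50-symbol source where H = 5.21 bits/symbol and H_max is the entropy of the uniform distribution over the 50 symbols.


H_max = log2(K) = log2(50) = 5.6439 bits/symbol. Redundancy = 1 - H/H_max = 1 - 5.21/5.6439 = 1 - 0.9231 = 0.0769

0.0769


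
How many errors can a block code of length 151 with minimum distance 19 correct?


Correction capability = floor((d-1)/2) = floor((19-1)/2) = 9

9 errors


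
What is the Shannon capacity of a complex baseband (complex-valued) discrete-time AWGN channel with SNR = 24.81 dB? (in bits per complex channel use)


SNR_linear = 10^(24.81/10) = 302.6913; C = log2(1 + SNR_linear) = log2(1 + 302.6913) = 8.2465

8.2465 bits/channel use


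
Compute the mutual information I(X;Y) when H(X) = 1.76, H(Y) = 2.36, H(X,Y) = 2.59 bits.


I(X;Y) = H(X) + H(Y) - H(X,Y) = 1.76 + 2.36 - 2.59 = 1.53

1.53 bits


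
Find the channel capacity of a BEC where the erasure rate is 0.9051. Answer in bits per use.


C = 1 - epsilon = 1 - 0.9051 = 0.0949

0.0949 bits


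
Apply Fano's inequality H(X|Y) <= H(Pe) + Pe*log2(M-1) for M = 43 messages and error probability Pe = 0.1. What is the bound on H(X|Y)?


H(Pe) = -Pe*log2(Pe) - (1-Pe)*log2(1-Pe) = -0.1*log2(0.1) - 0.9*log2(0.9) = 0.332193 + 0.136803 = 0.469. Pe*log2(M-1) = 0.1*log2(42) = 0.539232. Bound = H(Pe) + Pe*log2(M-1) = 0.332193 + 0.136803 + 0.539232 = 1.0082

1.0082 bits


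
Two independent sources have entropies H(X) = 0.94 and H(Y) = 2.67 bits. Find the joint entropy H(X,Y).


For independent variables, H(X,Y) = H(X) + H(Y) = 0.94 + 2.67 = 3.61

3.61 bits


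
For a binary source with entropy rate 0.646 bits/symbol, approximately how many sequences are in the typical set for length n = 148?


log2|A_typical| = nH = 148 * 0.646 = 95.608, so |A_typical| ~ 2^95.608 = 6.038e+28

6.038e+28


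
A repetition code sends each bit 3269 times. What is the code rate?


Rate = k/n = 1/3269

1/3269


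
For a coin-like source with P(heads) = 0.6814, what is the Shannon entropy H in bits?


H = -p*log2(p) - (1-p)*log2(1-p). -0.6814*log2(0.6814) = 0.377105; -0.3186*log2(0.3186) = 0.525748. H = 0.377105 + 0.525748 = 0.9029

0.9029 bits


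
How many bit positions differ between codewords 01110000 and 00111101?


Count differing positions: . ^ . . ^ ^ . ^ = 4 differences

4


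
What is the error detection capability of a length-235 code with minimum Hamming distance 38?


Detection capability = d_min - 1 = 38 - 1 = 37

37 errors


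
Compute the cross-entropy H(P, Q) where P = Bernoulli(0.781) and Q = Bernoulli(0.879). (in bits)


H(P,Q) = -p*log2(q) - (1-p)*log2(1-q). -0.781*log2(0.879) = 0.145317; -0.219*log2(0.121) = 0.667276. H(P,Q) = 0.145317 + 0.667276 = 0.8126

0.8126 bits


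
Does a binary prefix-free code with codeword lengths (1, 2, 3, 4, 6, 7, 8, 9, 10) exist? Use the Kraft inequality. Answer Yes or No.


Kraft sum = sum(2^(-l_i)) = 0.9678, need <= 1. Result: satisfied (a binary prefix-free code with these lengths exists)

Yes


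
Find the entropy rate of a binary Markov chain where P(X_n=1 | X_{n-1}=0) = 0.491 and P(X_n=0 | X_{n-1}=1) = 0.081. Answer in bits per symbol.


Stationary distribution: pi_0 = p10/(p01+p10) = 0.1416, pi_1 = 0.8584. Entropy rate H' = pi_0*H(p01) + pi_1*H(p10) = 0.1416*0.9998 + 0.8584*0.4057 = 0.4898

0.4898 bits/symbol


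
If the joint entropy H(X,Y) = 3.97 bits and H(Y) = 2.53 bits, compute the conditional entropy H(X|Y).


H(X|Y) = H(X,Y) - H(Y) = 3.97 - 2.53 = 1.44

1.44 bits


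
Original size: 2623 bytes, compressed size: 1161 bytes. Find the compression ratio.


Ratio = original / compressed = 2623 / 1161 = 2.2593

2.2593


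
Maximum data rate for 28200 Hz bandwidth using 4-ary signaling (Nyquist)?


Rate = 2 * B * log2(M) = 2 * 28200 * 2.0 = 112800.0

112800.0 bps


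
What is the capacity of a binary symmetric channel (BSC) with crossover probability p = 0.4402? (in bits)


H(p) = -p*log2(p) - (1-p)*log2(1-p) = -0.4402*log2(0.4402) - 0.5598*log2(0.5598) = 0.521095 + 0.468562 = 0.9897. C = 1 - H(p) = 1 - 0.9897 = 0.0103

0.0103 bits


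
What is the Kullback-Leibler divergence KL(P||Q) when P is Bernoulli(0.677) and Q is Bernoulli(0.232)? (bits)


KL = p*log2(p/q) + (1-p)*log2((1-p)/(1-q)) = 0.677*log2(0.677/0.232) + 0.323*log2(0.323/0.768) = 0.6424

0.6424 bits


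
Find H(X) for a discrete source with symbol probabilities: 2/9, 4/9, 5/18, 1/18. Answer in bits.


H = -sum(p_i * log2(p_i)). Terms: -(2/9)*log2(2/9) = 0.482206; -(4/9)*log2(4/9) = 0.519967; -(5/18)*log2(5/18) = 0.513332; -(1/18)*log2(1/18) = 0.231663. H = 0.482206 + 0.519967 + 0.513332 + 0.231663 = 1.7472

1.7472 bits


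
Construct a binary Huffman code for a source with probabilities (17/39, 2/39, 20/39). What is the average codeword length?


Huffman construction (repeatedly merge the two least-probable nodes; each merge adds 1 bit to every symbol beneath it): 2/39 + 17/39 = 19/39; 19/39 + 20/39 = 1. Resulting codeword lengths (in the order the probabilities were given): (2, 2, 1). L_avg = sum(p_i * l_i) = 17/39*2 + 2/39*2 + 20/39*1 = 58/39 = 1.4872

1.4872 bits


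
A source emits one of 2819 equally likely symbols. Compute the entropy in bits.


H = log2(n) = log2(2819) = 11.461

11.461 bits


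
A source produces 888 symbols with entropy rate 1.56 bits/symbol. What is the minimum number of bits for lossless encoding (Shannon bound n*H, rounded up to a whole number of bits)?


Minimum bits >= n * H = 888 * 1.56 = 1385.28, rounded up to a whole number of bits = 1386

1386 bits


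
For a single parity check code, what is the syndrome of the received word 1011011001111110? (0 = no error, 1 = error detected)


Syndrome = XOR of all bits = 1 XOR 0 XOR 1 XOR 1 XOR 0 XOR 1 XOR 1 XOR 0 XOR 0 XOR 1 XOR 1 XOR 1 XOR 1 XOR 1 XOR 1 XOR 0 = 1

1


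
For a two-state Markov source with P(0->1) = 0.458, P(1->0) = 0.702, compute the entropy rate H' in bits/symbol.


Stationary distribution: pi_0 = p10/(p01+p10) = 0.6052, pi_1 = 0.3948. Entropy rate H' = pi_0*H(p01) + pi_1*H(p10) = 0.6052*0.9949 + 0.3948*0.8788 = 0.9491

0.9491 bits/symbol


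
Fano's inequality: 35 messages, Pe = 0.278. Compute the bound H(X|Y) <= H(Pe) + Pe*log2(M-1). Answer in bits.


H(Pe) = -Pe*log2(Pe) - (1-Pe)*log2(1-Pe) = -0.278*log2(0.278) - 0.722*log2(0.722) = 0.513422 + 0.339289 = 0.8527. Pe*log2(M-1) = 0.278*log2(34) = 1.414315. Bound = H(Pe) + Pe*log2(M-1) = 0.513422 + 0.339289 + 1.414315 = 2.267

2.267 bits


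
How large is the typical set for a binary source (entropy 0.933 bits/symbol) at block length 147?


log2|A_typical| = nH = 147 * 0.933 = 137.151, so |A_typical| ~ 2^137.151 = 1.934e+41

1.934e+41


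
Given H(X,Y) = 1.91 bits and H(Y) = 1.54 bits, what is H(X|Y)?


H(X|Y) = H(X,Y) - H(Y) = 1.91 - 1.54 = 0.37

0.37 bits


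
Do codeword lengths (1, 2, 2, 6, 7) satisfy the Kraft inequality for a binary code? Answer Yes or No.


Kraft sum = sum(2^(-l_i)) = 1.0234, need <= 1. Result: violated (a binary prefix-free code with these lengths cannot exist)

No


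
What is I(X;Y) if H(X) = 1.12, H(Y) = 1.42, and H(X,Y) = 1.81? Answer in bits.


I(X;Y) = H(X) + H(Y) - H(X,Y) = 1.12 + 1.42 - 1.81 = 0.73

0.73 bits


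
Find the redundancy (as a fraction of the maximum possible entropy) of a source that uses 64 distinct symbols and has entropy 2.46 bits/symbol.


H_max = log2(K) = log2(64) = 6.0 bits/symbol. Redundancy = 1 - H/H_max = 1 - 2.46/6.0 = 1 - 0.41 = 0.59

0.59


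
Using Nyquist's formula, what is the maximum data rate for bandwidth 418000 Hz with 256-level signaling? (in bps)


Rate = 2 * B * log2(M) = 2 * 418000 * 8.0 = 6688000.0

6688000.0 bps


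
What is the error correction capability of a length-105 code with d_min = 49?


Correction capability = floor((d-1)/2) = floor((49-1)/2) = 24

24 errors


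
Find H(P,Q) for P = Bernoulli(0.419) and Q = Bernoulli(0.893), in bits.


H(P,Q) = -p*log2(q) - (1-p)*log2(1-q). -0.419*log2(0.893) = 0.068409; -0.581*log2(0.107) = 1.873328. H(P,Q) = 0.068409 + 1.873328 = 1.9417

1.9417 bits


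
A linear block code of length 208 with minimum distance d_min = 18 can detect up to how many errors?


Detection capability = d_min - 1 = 18 - 1 = 17

17 errors


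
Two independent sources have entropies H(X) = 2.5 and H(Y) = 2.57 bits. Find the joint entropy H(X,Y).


For independent variables, H(X,Y) = H(X) + H(Y) = 2.5 + 2.57 = 5.07

5.07 bits


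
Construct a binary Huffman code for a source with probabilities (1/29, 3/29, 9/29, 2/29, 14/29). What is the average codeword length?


Huffman construction (repeatedly merge the two least-probable nodes; each merge adds 1 bit to every symbol beneath it): 1/29 + 2/29 = 3/29; 3/29 + 3/29 = 6/29; 6/29 + 9/29 = 15/29; 14/29 + 15/29 = 1. Resulting codeword lengths (in the order the probabilities were given): (4, 3, 2, 4, 1). L_avg = sum(p_i * l_i) = 1/29*4 + 3/29*3 + 9/29*2 + 2/29*4 + 14/29*1 = 53/29 = 1.8276

1.8276 bits


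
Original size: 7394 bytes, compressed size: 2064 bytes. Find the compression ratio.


Ratio = original / compressed = 7394 / 2064 = 3.5824

3.5824


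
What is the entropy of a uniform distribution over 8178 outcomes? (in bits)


H = log2(n) = log2(8178) = 12.9975

12.9975 bits


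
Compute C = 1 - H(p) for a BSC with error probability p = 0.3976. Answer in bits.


H(p) = -p*log2(p) - (1-p)*log2(1-p) = -0.3976*log2(0.3976) - 0.6024*log2(0.6024) = 0.529051 + 0.440479 = 0.9695. C = 1 - H(p) = 1 - 0.9695 = 0.0305

0.0305 bits


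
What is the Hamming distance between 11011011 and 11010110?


Count differing positions: . . . . ^ ^ . ^ = 3 differences

3


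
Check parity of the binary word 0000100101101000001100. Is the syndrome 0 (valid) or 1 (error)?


Syndrome = XOR of all bits = 0 XOR 0 XOR 0 XOR 0 XOR 1 XOR 0 XOR 0 XOR 1 XOR 0 XOR 1 XOR 1 XOR 0 XOR 1 XOR 0 XOR 0 XOR 0 XOR 0 XOR 0 XOR 1 XOR 1 XOR 0 XOR 0 = 1

1


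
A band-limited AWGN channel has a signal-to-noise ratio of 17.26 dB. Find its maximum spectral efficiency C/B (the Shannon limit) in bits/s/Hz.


SNR_linear = 10^(17.26/10) = 53.2108; C/B = log2(1 + SNR_linear) = log2(1 + 53.2108) = 5.7605

5.7605 bits/s/Hz


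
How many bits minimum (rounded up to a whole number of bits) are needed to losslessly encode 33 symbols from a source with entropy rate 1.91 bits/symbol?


Minimum bits >= n * H = 33 * 1.91 = 63.03, rounded up to a whole number of bits = 64

64 bits


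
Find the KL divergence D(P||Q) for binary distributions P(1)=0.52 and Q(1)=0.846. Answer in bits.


KL = p*log2(p/q) + (1-p)*log2((1-p)/(1-q)) = 0.52*log2(0.52/0.846) + 0.48*log2(0.48/0.154) = 0.4221

0.4221 bits


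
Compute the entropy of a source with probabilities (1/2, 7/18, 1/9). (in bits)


H = -sum(p_i * log2(p_i)). Terms: -(1/2)*log2(1/2) = 0.500000; -(7/18)*log2(7/18) = 0.529888; -(1/9)*log2(1/9) = 0.352214. H = 0.500000 + 0.529888 + 0.352214 = 1.3821

1.3821 bits


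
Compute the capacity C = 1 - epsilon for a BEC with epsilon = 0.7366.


C = 1 - epsilon = 1 - 0.7366 = 0.2634

0.2634 bits


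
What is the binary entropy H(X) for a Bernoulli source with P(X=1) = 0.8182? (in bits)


H = -p*log2(p) - (1-p)*log2(1-p). -0.8182*log2(0.8182) = 0.236848; -0.1818*log2(0.1818) = 0.447151. H = 0.236848 + 0.447151 = 0.684

0.684 bits


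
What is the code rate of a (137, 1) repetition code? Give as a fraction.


Rate = k/n = 1/137

1/137


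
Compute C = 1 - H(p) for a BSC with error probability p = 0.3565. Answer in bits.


H(p) = -p*log2(p) - (1-p)*log2(1-p) = -0.3565*log2(0.3565) - 0.6435*log2(0.6435) = 0.530481 + 0.409258 = 0.9397. C = 1 - H(p) = 1 - 0.9397 = 0.0603

0.0603 bits


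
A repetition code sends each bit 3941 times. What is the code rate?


Rate = k/n = 1/3941

1/3941


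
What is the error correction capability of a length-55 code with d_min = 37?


Correction capability = floor((d-1)/2) = floor((37-1)/2) = 18

18 errors


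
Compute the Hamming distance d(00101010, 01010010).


Count differing positions: . ^ ^ ^ ^ . . . = 4 differences

4


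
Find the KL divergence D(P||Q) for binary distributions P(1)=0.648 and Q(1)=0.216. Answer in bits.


KL = p*log2(p/q) + (1-p)*log2((1-p)/(1-q)) = 0.648*log2(0.648/0.216) + 0.352*log2(0.352/0.784) = 0.6204

0.6204 bits


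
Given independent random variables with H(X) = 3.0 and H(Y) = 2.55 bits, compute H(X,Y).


For independent variables, H(X,Y) = H(X) + H(Y) = 3.0 + 2.55 = 5.55

5.55 bits


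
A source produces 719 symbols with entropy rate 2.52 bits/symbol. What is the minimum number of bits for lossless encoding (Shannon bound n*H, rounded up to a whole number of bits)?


Minimum bits >= n * H = 719 * 2.52 = 1811.88, rounded up to a whole number of bits = 1812

1812 bits


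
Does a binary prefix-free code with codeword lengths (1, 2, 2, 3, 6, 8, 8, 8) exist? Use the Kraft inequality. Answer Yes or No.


Kraft sum = sum(2^(-l_i)) = 1.1523, need <= 1. Result: violated (a binary prefix-free code with these lengths cannot exist)

No


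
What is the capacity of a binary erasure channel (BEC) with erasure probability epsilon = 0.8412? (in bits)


C = 1 - epsilon = 1 - 0.8412 = 0.1588

0.1588 bits


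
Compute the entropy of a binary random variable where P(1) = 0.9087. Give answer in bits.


H = -p*log2(p) - (1-p)*log2(1-p). -0.9087*log2(0.9087) = 0.125513; -0.0913*log2(0.0913) = 0.315281. H = 0.125513 + 0.315281 = 0.4408

0.4408 bits


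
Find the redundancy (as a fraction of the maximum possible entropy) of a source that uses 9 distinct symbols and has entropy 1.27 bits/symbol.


H_max = log2(K) = log2(9) = 3.1699 bits/symbol. Redundancy = 1 - H/H_max = 1 - 1.27/3.1699 = 1 - 0.4006 = 0.5994

0.5994


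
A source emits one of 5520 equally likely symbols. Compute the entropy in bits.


H = log2(n) = log2(5520) = 12.4305

12.4305 bits


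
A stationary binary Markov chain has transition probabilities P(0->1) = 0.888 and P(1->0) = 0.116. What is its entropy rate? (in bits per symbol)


Stationary distribution: pi_0 = p10/(p01+p10) = 0.1155, pi_1 = 0.8845. Entropy rate H' = pi_0*H(p01) + pi_1*H(p10) = 0.1155*0.5059 + 0.8845*0.5178 = 0.5164

0.5164 bits/symbol


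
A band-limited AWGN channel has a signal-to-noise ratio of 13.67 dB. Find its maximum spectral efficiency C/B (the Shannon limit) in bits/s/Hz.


SNR_linear = 10^(13.67/10) = 23.2809; C/B = log2(1 + SNR_linear) = log2(1 + 23.2809) = 4.6018

4.6018 bits/s/Hz


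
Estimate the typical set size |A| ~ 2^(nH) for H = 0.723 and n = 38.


log2|A_typical| = nH = 38 * 0.723 = 27.474, so |A_typical| ~ 2^27.474 = 1.864e+08

1.864e+08


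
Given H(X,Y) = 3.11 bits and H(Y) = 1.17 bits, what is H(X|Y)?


H(X|Y) = H(X,Y) - H(Y) = 3.11 - 1.17 = 1.94

1.94 bits


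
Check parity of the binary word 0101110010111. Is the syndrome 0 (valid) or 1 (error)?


Syndrome = XOR of all bits = 0 XOR 1 XOR 0 XOR 1 XOR 1 XOR 1 XOR 0 XOR 0 XOR 1 XOR 0 XOR 1 XOR 1 XOR 1 = 0

0


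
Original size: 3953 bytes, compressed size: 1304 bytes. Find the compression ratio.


Ratio = original / compressed = 3953 / 1304 = 3.0314

3.0314


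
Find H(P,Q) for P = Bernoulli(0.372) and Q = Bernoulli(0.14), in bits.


H(P,Q) = -p*log2(q) - (1-p)*log2(1-q). -0.372*log2(0.14) = 1.055178; -0.628*log2(0.86) = 0.136647. H(P,Q) = 1.055178 + 0.136647 = 1.1918

1.1918 bits


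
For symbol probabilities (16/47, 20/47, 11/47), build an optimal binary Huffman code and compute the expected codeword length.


Huffman construction (repeatedly merge the two least-probable nodes; each merge adds 1 bit to every symbol beneath it): 11/47 + 16/47 = 27/47; 20/47 + 27/47 = 1. Resulting codeword lengths (in the order the probabilities were given): (2, 1, 2). L_avg = sum(p_i * l_i) = 16/47*2 + 20/47*1 + 11/47*2 = 74/47 = 1.5745

1.5745 bits


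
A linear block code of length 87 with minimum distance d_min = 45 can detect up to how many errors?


Detection capability = d_min - 1 = 45 - 1 = 44

44 errors


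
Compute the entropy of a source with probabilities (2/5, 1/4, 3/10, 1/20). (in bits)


H = -sum(p_i * log2(p_i)). Terms: -(2/5)*log2(2/5) = 0.528771; -(1/4)*log2(1/4) = 0.500000; -(3/10)*log2(3/10) = 0.521090; -(1/20)*log2(1/20) = 0.216096. H = 0.528771 + 0.500000 + 0.521090 + 0.216096 = 1.766

1.766 bits


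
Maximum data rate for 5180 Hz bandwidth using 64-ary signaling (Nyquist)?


Rate = 2 * B * log2(M) = 2 * 5180 * 6.0 = 62160.0

62160.0 bps


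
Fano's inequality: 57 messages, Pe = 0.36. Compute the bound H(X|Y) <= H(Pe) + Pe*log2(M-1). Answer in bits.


H(Pe) = -Pe*log2(Pe) - (1-Pe)*log2(1-Pe) = -0.36*log2(0.36) - 0.64*log2(0.64) = 0.530615 + 0.412068 = 0.9427. Pe*log2(M-1) = 0.36*log2(56) = 2.090648. Bound = H(Pe) + Pe*log2(M-1) = 0.530615 + 0.412068 + 2.090648 = 3.0333

3.0333 bits


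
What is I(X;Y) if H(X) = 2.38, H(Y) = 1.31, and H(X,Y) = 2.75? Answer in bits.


I(X;Y) = H(X) + H(Y) - H(X,Y) = 2.38 + 1.31 - 2.75 = 0.94

0.94 bits


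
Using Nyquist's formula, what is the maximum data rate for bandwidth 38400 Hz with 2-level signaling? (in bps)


Rate = 2 * B * log2(M) = 2 * 38400 * 1.0 = 76800.0

76800.0 bps


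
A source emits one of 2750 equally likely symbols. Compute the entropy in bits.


H = log2(n) = log2(2750) = 11.4252

11.4252 bits


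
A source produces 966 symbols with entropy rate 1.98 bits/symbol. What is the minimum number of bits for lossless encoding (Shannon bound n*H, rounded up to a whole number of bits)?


Minimum bits >= n * H = 966 * 1.98 = 1912.68, rounded up to a whole number of bits = 1913

1913 bits


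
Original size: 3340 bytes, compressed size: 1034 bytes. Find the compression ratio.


Ratio = original / compressed = 3340 / 1034 = 3.2302

3.2302


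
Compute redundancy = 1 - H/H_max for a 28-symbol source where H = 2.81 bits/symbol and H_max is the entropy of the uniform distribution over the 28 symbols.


H_max = log2(K) = log2(28) = 4.8074 bits/symbol. Redundancy = 1 - H/H_max = 1 - 2.81/4.8074 = 1 - 0.5845 = 0.4155

0.4155


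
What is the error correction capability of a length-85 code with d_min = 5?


Correction capability = floor((d-1)/2) = floor((5-1)/2) = 2

2 errors


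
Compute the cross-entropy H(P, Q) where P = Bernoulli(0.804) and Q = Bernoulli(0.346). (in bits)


H(P,Q) = -p*log2(q) - (1-p)*log2(1-q). -0.804*log2(0.346) = 1.231049; -0.196*log2(0.654) = 0.120077. H(P,Q) = 1.231049 + 0.120077 = 1.3511

1.3511 bits


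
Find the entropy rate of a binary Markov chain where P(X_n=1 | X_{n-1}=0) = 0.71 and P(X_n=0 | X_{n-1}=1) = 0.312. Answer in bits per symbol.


Stationary distribution: pi_0 = p10/(p01+p10) = 0.3053, pi_1 = 0.6947. Entropy rate H' = pi_0*H(p01) + pi_1*H(p10) = 0.3053*0.8687 + 0.6947*0.8955 = 0.8873

0.8873 bits/symbol


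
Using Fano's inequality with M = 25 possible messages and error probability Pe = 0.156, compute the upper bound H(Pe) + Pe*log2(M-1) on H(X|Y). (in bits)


H(Pe) = -Pe*log2(Pe) - (1-Pe)*log2(1-Pe) = -0.156*log2(0.156) - 0.844*log2(0.844) = 0.418140 + 0.206514 = 0.6247. Pe*log2(M-1) = 0.156*log2(24) = 0.715254. Bound = H(Pe) + Pe*log2(M-1) = 0.418140 + 0.206514 + 0.715254 = 1.3399

1.3399 bits


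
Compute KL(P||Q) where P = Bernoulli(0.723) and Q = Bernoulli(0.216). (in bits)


KL = p*log2(p/q) + (1-p)*log2((1-p)/(1-q)) = 0.723*log2(0.723/0.216) + 0.277*log2(0.277/0.784) = 0.8444

0.8444 bits


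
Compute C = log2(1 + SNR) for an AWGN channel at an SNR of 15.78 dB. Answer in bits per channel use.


SNR_linear = 10^(15.78/10) = 37.8443; C = log2(1 + SNR_linear) = log2(1 + 37.8443) = 5.2796

5.2796 bits/channel use


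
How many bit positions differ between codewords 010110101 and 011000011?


Count differing positions: . . ^ ^ ^ . ^ ^ . = 5 differences

5


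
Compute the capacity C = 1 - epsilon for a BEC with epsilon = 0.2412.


C = 1 - epsilon = 1 - 0.2412 = 0.7588

0.7588 bits


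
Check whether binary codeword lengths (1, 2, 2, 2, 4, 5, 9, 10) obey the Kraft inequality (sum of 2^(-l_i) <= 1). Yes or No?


Kraft sum = sum(2^(-l_i)) = 1.3467, need <= 1. Result: violated (a binary prefix-free code with these lengths cannot exist)

No


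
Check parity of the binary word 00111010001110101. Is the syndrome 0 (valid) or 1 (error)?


Syndrome = XOR of all bits = 0 XOR 0 XOR 1 XOR 1 XOR 1 XOR 0 XOR 1 XOR 0 XOR 0 XOR 0 XOR 1 XOR 1 XOR 1 XOR 0 XOR 1 XOR 0 XOR 1 = 1

1


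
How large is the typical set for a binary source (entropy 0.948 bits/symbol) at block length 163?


log2|A_typical| = nH = 163 * 0.948 = 154.524, so |A_typical| ~ 2^154.524 = 3.284e+46

3.284e+46


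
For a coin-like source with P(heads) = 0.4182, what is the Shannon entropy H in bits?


H = -p*log2(p) - (1-p)*log2(1-p). -0.4182*log2(0.4182) = 0.525985; -0.5818*log2(0.5818) = 0.454621. H = 0.525985 + 0.454621 = 0.9806

0.9806 bits


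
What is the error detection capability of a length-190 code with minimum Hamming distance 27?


Detection capability = d_min - 1 = 27 - 1 = 26

26 errors


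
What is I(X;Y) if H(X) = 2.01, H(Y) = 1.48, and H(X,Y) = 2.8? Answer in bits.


I(X;Y) = H(X) + H(Y) - H(X,Y) = 2.01 + 1.48 - 2.8 = 0.69

0.69 bits


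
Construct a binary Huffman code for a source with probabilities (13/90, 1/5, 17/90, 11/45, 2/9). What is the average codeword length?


Huffman construction (repeatedly merge the two least-probable nodes; each merge adds 1 bit to every symbol beneath it): 13/90 + 17/90 = 1/3; 1/5 + 2/9 = 19/45; 11/45 + 1/3 = 26/45; 19/45 + 26/45 = 1. Resulting codeword lengths (in the order the probabilities were given): (3, 2, 3, 2, 2). L_avg = sum(p_i * l_i) = 13/90*3 + 1/5*2 + 17/90*3 + 11/45*2 + 2/9*2 = 7/3 = 2.3333

2.3333 bits


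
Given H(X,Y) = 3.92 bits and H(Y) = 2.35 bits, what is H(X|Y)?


H(X|Y) = H(X,Y) - H(Y) = 3.92 - 2.35 = 1.57

1.57 bits


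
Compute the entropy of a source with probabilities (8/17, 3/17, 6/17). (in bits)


H = -sum(p_i * log2(p_i)). Terms: -(8/17)*log2(8/17) = 0.511747; -(3/17)*log2(3/17) = 0.441618; -(6/17)*log2(6/17) = 0.530294. H = 0.511747 + 0.441618 + 0.530294 = 1.4837

1.4837 bits


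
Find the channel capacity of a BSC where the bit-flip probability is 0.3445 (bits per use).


H(p) = -p*log2(p) - (1-p)*log2(1-p) = -0.3445*log2(0.3445) - 0.6555*log2(0.6555) = 0.529643 + 0.399417 = 0.9291. C = 1 - H(p) = 1 - 0.9291 = 0.0709

0.0709 bits


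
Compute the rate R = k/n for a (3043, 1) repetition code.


Rate = k/n = 1/3043

1/3043


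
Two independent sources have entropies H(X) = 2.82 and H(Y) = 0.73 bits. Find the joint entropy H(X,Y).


For independent variables, H(X,Y) = H(X) + H(Y) = 2.82 + 0.73 = 3.55

3.55 bits


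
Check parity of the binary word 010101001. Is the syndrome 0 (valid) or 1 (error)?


Syndrome = XOR of all bits = 0 XOR 1 XOR 0 XOR 1 XOR 0 XOR 1 XOR 0 XOR 0 XOR 1 = 0

0


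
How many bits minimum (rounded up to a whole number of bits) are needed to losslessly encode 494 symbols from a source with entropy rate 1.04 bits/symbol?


Minimum bits >= n * H = 494 * 1.04 = 513.76, rounded up to a whole number of bits = 514

514 bits


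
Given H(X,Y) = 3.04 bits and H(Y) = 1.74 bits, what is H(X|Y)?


H(X|Y) = H(X,Y) - H(Y) = 3.04 - 1.74 = 1.3

1.3 bits


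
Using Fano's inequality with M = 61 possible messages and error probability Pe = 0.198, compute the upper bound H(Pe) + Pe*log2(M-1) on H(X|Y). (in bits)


H(Pe) = -Pe*log2(Pe) - (1-Pe)*log2(1-Pe) = -0.198*log2(0.198) - 0.802*log2(0.802) = 0.462613 + 0.255297 = 0.7179. Pe*log2(M-1) = 0.198*log2(60) = 1.169564. Bound = H(Pe) + Pe*log2(M-1) = 0.462613 + 0.255297 + 1.169564 = 1.8875

1.8875 bits


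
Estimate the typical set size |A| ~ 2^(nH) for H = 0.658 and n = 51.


log2|A_typical| = nH = 51 * 0.658 = 33.558, so |A_typical| ~ 2^33.558 = 1.265e+10

1.265e+10


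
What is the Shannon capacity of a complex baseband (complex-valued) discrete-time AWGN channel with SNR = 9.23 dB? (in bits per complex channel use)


SNR_linear = 10^(9.23/10) = 8.3753; C = log2(1 + SNR_linear) = log2(1 + 8.3753) = 3.2289

3.2289 bits/channel use


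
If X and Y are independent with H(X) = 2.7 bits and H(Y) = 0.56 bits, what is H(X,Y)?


For independent variables, H(X,Y) = H(X) + H(Y) = 2.7 + 0.56 = 3.26

3.26 bits


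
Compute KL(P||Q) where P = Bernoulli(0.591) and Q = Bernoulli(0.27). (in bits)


KL = p*log2(p/q) + (1-p)*log2((1-p)/(1-q)) = 0.591*log2(0.591/0.27) + 0.409*log2(0.409/0.73) = 0.3261

0.3261 bits


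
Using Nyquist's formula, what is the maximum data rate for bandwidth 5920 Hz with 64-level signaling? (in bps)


Rate = 2 * B * log2(M) = 2 * 5920 * 6.0 = 71040.0

71040.0 bps


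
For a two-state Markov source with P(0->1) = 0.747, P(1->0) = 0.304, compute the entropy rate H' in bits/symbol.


Stationary distribution: pi_0 = p10/(p01+p10) = 0.2892, pi_1 = 0.7108. Entropy rate H' = pi_0*H(p01) + pi_1*H(p10) = 0.2892*0.816 + 0.7108*0.8861 = 0.8658

0.8658 bits/symbol


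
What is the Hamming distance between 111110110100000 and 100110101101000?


Count differing positions: . ^ ^ . . . . ^ ^ . . ^ . . . = 5 differences

5


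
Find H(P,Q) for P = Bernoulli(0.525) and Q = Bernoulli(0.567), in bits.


H(P,Q) = -p*log2(q) - (1-p)*log2(1-q). -0.525*log2(0.567) = 0.429754; -0.475*log2(0.433) = 0.573592. H(P,Q) = 0.429754 + 0.573592 = 1.0033

1.0033 bits


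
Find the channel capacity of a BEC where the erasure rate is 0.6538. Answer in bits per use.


C = 1 - epsilon = 1 - 0.6538 = 0.3462

0.3462 bits


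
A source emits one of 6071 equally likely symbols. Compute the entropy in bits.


H = log2(n) = log2(6071) = 12.5677

12.5677 bits


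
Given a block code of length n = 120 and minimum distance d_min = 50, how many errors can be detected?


Detection capability = d_min - 1 = 50 - 1 = 49

49 errors


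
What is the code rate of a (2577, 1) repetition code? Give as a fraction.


Rate = k/n = 1/2577

1/2577


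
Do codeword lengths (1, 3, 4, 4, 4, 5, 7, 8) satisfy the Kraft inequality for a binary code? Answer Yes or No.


Kraft sum = sum(2^(-l_i)) = 0.8555, need <= 1. Result: satisfied (a binary prefix-free code with these lengths exists)

Yes


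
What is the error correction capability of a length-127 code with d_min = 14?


Correction capability = floor((d-1)/2) = floor((14-1)/2) = 6

6 errors


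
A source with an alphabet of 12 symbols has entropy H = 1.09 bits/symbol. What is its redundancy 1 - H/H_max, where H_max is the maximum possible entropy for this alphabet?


H_max = log2(K) = log2(12) = 3.585 bits/symbol. Redundancy = 1 - H/H_max = 1 - 1.09/3.585 = 1 - 0.304 = 0.696

0.696


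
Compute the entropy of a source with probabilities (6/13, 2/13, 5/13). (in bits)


H = -sum(p_i * log2(p_i)). Terms: -(6/13)*log2(6/13) = 0.514836; -(2/13)*log2(2/13) = 0.415452; -(5/13)*log2(5/13) = 0.530197. H = 0.514836 + 0.415452 + 0.530197 = 1.4605

1.4605 bits


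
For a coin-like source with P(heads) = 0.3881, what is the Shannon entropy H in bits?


H = -p*log2(p) - (1-p)*log2(1-p). -0.3881*log2(0.3881) = 0.529950; -0.6119*log2(0.6119) = 0.433612. H = 0.529950 + 0.433612 = 0.9636

0.9636 bits


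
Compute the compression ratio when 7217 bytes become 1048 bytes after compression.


Ratio = original / compressed = 7217 / 1048 = 6.8865

6.8865


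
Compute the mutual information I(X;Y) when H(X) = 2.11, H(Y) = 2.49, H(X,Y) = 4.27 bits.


I(X;Y) = H(X) + H(Y) - H(X,Y) = 2.11 + 2.49 - 4.27 = 0.33

0.33 bits


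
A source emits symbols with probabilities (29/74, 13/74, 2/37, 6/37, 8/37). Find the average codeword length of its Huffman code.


Huffman construction (repeatedly merge the two least-probable nodes; each merge adds 1 bit to every symbol beneath it): 2/37 + 6/37 = 8/37; 13/74 + 8/37 = 29/74; 8/37 + 29/74 = 45/74; 29/74 + 45/74 = 1. Resulting codeword lengths (in the order the probabilities were given): (2, 2, 3, 3, 2). L_avg = sum(p_i * l_i) = 29/74*2 + 13/74*2 + 2/37*3 + 6/37*3 + 8/37*2 = 82/37 = 2.2162

2.2162 bits


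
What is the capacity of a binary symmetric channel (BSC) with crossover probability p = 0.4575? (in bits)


H(p) = -p*log2(p) - (1-p)*log2(1-p) = -0.4575*log2(0.4575) - 0.5425*log2(0.5425) = 0.516132 + 0.478650 = 0.9948. C = 1 - H(p) = 1 - 0.9948 = 0.0052

0.0052 bits


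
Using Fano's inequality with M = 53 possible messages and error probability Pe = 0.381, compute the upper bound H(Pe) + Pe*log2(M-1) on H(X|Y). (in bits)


H(Pe) = -Pe*log2(Pe) - (1-Pe)*log2(1-Pe) = -0.381*log2(0.381) - 0.619*log2(0.619) = 0.530404 + 0.428341 = 0.9587. Pe*log2(M-1) = 0.381*log2(52) = 2.171868. Bound = H(Pe) + Pe*log2(M-1) = 0.530404 + 0.428341 + 2.171868 = 3.1306

3.1306 bits


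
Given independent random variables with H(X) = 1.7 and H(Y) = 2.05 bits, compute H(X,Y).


For independent variables, H(X,Y) = H(X) + H(Y) = 1.7 + 2.05 = 3.75

3.75 bits


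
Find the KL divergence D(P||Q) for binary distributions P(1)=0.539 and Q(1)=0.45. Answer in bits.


KL = p*log2(p/q) + (1-p)*log2((1-p)/(1-q)) = 0.539*log2(0.539/0.45) + 0.461*log2(0.461/0.55) = 0.0229

0.0229 bits


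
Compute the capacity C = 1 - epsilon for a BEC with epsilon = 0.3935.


C = 1 - epsilon = 1 - 0.3935 = 0.6065

0.6065 bits


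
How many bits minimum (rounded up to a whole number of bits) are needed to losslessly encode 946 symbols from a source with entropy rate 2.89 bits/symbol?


Minimum bits >= n * H = 946 * 2.89 = 2733.94, rounded up to a whole number of bits = 2734

2734 bits


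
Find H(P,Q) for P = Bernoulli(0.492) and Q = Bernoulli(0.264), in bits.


H(P,Q) = -p*log2(q) - (1-p)*log2(1-q). -0.492*log2(0.264) = 0.945324; -0.508*log2(0.736) = 0.224649. H(P,Q) = 0.945324 + 0.224649 = 1.17

1.17 bits


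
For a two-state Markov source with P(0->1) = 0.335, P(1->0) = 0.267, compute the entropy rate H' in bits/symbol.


Stationary distribution: pi_0 = p10/(p01+p10) = 0.4435, pi_1 = 0.5565. Entropy rate H' = pi_0*H(p01) + pi_1*H(p10) = 0.4435*0.92 + 0.5565*0.8371 = 0.8739

0.8739 bits/symbol


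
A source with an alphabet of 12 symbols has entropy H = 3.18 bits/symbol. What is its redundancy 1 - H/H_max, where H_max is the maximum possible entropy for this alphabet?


H_max = log2(K) = log2(12) = 3.585 bits/symbol. Redundancy = 1 - H/H_max = 1 - 3.18/3.585 = 1 - 0.887 = 0.113

0.113


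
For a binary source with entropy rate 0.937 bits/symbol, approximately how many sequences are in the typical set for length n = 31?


log2|A_typical| = nH = 31 * 0.937 = 29.047, so |A_typical| ~ 2^29.047 = 5.546e+08

5.546e+08


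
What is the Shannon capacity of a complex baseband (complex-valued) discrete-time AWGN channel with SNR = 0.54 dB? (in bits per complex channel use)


SNR_linear = 10^(0.54/10) = 1.1324; C = log2(1 + SNR_linear) = log2(1 + 1.1324) = 1.0925

1.0925 bits/channel use


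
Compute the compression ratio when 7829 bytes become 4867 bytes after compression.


Ratio = original / compressed = 7829 / 4867 = 1.6086

1.6086


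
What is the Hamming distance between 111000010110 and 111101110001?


Count differing positions: . . . ^ . ^ ^ . . ^ ^ ^ = 6 differences

6


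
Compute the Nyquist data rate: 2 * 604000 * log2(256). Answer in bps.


Rate = 2 * B * log2(M) = 2 * 604000 * 8.0 = 9664000.0

9664000.0 bps


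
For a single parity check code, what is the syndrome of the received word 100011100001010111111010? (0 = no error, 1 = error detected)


Syndrome = XOR of all bits = 1 XOR 0 XOR 0 XOR 0 XOR 1 XOR 1 XOR 1 XOR 0 XOR 0 XOR 0 XOR 0 XOR 1 XOR 0 XOR 1 XOR 0 XOR 1 XOR 1 XOR 1 XOR 1 XOR 1 XOR 1 XOR 0 XOR 1 XOR 0 = 1

1


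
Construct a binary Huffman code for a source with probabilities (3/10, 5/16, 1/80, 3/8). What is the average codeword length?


Huffman construction (repeatedly merge the two least-probable nodes; each merge adds 1 bit to every symbol beneath it): 1/80 + 3/10 = 5/16; 5/16 + 5/16 = 5/8; 3/8 + 5/8 = 1. Resulting codeword lengths (in the order the probabilities were given): (3, 2, 3, 1). L_avg = sum(p_i * l_i) = 3/10*3 + 5/16*2 + 1/80*3 + 3/8*1 = 31/16 = 1.9375

1.9375 bits


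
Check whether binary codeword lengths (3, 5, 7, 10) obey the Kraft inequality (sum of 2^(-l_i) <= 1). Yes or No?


Kraft sum = sum(2^(-l_i)) = 0.165, need <= 1. Result: satisfied (a binary prefix-free code with these lengths exists)

Yes


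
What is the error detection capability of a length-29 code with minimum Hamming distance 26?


Detection capability = d_min - 1 = 26 - 1 = 25

25 errors


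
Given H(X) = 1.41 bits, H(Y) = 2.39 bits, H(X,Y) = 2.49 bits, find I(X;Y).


I(X;Y) = H(X) + H(Y) - H(X,Y) = 1.41 + 2.39 - 2.49 = 1.31

1.31 bits


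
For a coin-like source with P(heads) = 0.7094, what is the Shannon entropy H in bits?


H = -p*log2(p) - (1-p)*log2(1-p). -0.7094*log2(0.7094) = 0.351386; -0.2906*log2(0.2906) = 0.518109. H = 0.351386 + 0.518109 = 0.8695

0.8695 bits


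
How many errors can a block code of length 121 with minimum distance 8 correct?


Correction capability = floor((d-1)/2) = floor((8-1)/2) = 3

3 errors


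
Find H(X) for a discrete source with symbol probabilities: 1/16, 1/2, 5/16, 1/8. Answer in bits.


H = -sum(p_i * log2(p_i)). Terms: -(1/16)*log2(1/16) = 0.250000; -(1/2)*log2(1/2) = 0.500000; -(5/16)*log2(5/16) = 0.524397; -(1/8)*log2(1/8) = 0.375000. H = 0.250000 + 0.500000 + 0.524397 + 0.375000 = 1.6494

1.6494 bits


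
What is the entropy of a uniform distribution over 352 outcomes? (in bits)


H = log2(n) = log2(352) = 8.4594

8.4594 bits


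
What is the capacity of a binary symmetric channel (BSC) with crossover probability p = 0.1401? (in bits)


H(p) = -p*log2(p) - (1-p)*log2(1-p) = -0.1401*log2(0.1401) - 0.8599*log2(0.8599) = 0.397250 + 0.187251 = 0.5845. C = 1 - H(p) = 1 - 0.5845 = 0.4155

0.4155 bits


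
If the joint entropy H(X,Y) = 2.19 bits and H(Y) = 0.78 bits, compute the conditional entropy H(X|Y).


H(X|Y) = H(X,Y) - H(Y) = 2.19 - 0.78 = 1.41

1.41 bits


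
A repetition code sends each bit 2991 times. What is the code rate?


Rate = k/n = 1/2991

1/2991


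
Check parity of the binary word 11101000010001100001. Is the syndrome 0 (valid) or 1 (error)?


Syndrome = XOR of all bits = 1 XOR 1 XOR 1 XOR 0 XOR 1 XOR 0 XOR 0 XOR 0 XOR 0 XOR 1 XOR 0 XOR 0 XOR 0 XOR 1 XOR 1 XOR 0 XOR 0 XOR 0 XOR 0 XOR 1 = 0

0


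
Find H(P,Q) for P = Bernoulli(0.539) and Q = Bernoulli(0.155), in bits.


H(P,Q) = -p*log2(q) - (1-p)*log2(1-q). -0.539*log2(0.155) = 1.449727; -0.461*log2(0.845) = 0.112012. H(P,Q) = 1.449727 + 0.112012 = 1.5617

1.5617 bits


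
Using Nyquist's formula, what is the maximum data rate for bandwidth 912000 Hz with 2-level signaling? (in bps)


Rate = 2 * B * log2(M) = 2 * 912000 * 1.0 = 1824000.0

1824000.0 bps


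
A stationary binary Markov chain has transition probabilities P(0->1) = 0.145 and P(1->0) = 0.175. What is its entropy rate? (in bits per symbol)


Stationary distribution: pi_0 = p10/(p01+p10) = 0.5469, pi_1 = 0.4531. Entropy rate H' = pi_0*H(p01) + pi_1*H(p10) = 0.5469*0.5972 + 0.4531*0.669 = 0.6297

0.6297 bits/symbol


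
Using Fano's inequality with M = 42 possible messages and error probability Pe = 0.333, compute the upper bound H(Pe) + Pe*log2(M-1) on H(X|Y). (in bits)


H(Pe) = -Pe*log2(Pe) - (1-Pe)*log2(1-Pe) = -0.333*log2(0.333) - 0.667*log2(0.667) = 0.528273 + 0.389689 = 0.918. Pe*log2(M-1) = 0.333*log2(41) = 1.784065. Bound = H(Pe) + Pe*log2(M-1) = 0.528273 + 0.389689 + 1.784065 = 2.702

2.702 bits


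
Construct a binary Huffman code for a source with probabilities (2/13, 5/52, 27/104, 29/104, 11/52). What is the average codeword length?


Huffman construction (repeatedly merge the two least-probable nodes; each merge adds 1 bit to every symbol beneath it): 5/52 + 2/13 = 1/4; 11/52 + 1/4 = 6/13; 27/104 + 29/104 = 7/13; 6/13 + 7/13 = 1. Resulting codeword lengths (in the order the probabilities were given): (3, 3, 2, 2, 2). L_avg = sum(p_i * l_i) = 2/13*3 + 5/52*3 + 27/104*2 + 29/104*2 + 11/52*2 = 9/4 = 2.25

2.25 bits


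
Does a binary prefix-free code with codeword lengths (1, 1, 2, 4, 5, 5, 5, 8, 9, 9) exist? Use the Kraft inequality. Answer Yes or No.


Kraft sum = sum(2^(-l_i)) = 1.4141, need <= 1. Result: violated (a binary prefix-free code with these lengths cannot exist)

No


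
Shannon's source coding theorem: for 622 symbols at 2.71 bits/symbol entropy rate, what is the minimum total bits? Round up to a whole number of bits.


Minimum bits >= n * H = 622 * 2.71 = 1685.62, rounded up to a whole number of bits = 1686

1686 bits


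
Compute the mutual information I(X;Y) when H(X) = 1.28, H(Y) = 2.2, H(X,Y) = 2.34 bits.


I(X;Y) = H(X) + H(Y) - H(X,Y) = 1.28 + 2.2 - 2.34 = 1.14

1.14 bits


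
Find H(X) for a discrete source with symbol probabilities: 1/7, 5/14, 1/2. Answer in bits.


H = -sum(p_i * log2(p_i)). Terms: -(1/7)*log2(1/7) = 0.401051; -(5/14)*log2(5/14) = 0.530510; -(1/2)*log2(1/2) = 0.500000. H = 0.401051 + 0.530510 + 0.500000 = 1.4316

1.4316 bits


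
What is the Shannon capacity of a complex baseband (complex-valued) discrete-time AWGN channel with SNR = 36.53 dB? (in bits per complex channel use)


SNR_linear = 10^(36.53/10) = 4497.7985; C = log2(1 + SNR_linear) = log2(1 + 4497.7985) = 12.1353

12.1353 bits/channel use


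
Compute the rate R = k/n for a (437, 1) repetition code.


Rate = k/n = 1/437

1/437


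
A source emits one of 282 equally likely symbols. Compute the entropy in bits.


H = log2(n) = log2(282) = 8.1396

8.1396 bits


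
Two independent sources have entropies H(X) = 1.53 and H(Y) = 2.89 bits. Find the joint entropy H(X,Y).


For independent variables, H(X,Y) = H(X) + H(Y) = 1.53 + 2.89 = 4.42

4.42 bits


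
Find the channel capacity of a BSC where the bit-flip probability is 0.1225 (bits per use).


H(p) = -p*log2(p) - (1-p)*log2(1-p) = -0.1225*log2(0.1225) - 0.8775*log2(0.8775) = 0.371070 + 0.165434 = 0.5365. C = 1 - H(p) = 1 - 0.5365 = 0.4635

0.4635 bits


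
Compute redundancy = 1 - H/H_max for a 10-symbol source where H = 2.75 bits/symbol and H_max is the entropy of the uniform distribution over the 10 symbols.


H_max = log2(K) = log2(10) = 3.3219 bits/symbol. Redundancy = 1 - H/H_max = 1 - 2.75/3.3219 = 1 - 0.8278 = 0.1722

0.1722


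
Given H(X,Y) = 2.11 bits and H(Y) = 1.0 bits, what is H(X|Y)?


H(X|Y) = H(X,Y) - H(Y) = 2.11 - 1.0 = 1.11

1.11 bits


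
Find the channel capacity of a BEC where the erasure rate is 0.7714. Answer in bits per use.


C = 1 - epsilon = 1 - 0.7714 = 0.2286

0.2286 bits


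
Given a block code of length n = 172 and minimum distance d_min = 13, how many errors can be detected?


Detection capability = d_min - 1 = 13 - 1 = 12

12 errors


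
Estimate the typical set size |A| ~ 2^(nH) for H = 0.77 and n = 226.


log2|A_typical| = nH = 226 * 0.77 = 174.02, so |A_typical| ~ 2^174.02 = 2.428e+52

2.428e+52
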